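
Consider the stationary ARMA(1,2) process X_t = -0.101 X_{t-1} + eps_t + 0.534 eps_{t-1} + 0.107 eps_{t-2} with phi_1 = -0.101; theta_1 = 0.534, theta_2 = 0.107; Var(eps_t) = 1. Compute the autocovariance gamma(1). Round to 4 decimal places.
\gamma(1) = 0.4600

Multiply the model equation by X_{t-k} and take expectations. With theta_0 = psi_0 = 1 and psi_j the MA(infinity) weights, this gives
  gamma(k) - sum_i phi_i gamma(k-i) = c_k,
  c_k = sigma^2 * sum_{j=k..q} theta_j psi_{j-k}   (c_k = 0 for k > q),
using gamma(-m) = gamma(m).
psi-weights needed (psi_j = theta_j + sum_i phi_i psi_{j-i}):
  psi_1 = theta_1 + phi_1 = 0.534 + (-0.101) = 0.433
  psi_2 = theta_2 + phi_1 psi_1 = 0.107 + (-0.101)(0.433) = 0.063267
Right-hand sides:
  c_0 = sigma^2 (1 + theta_1 psi_1 + theta_2 psi_2) = 1 * (1 + (0.534)(0.433) + (0.107)(0.063267)) = 1 * 1.237992 = 1.237992
  c_1 = sigma^2 (theta_1 + theta_2 psi_1) = 1 * (0.534 + (0.107)(0.433)) = 0.580331
  c_2 = sigma^2 theta_2 = 1 * (0.107) = 0.107
Equations for k = 0 and k = 1 (AR order 1):
  gamma(0) = phi_1 gamma(1) + c_0
  gamma(1) = phi_1 gamma(0) + c_1
Substituting the second into the first: gamma(0) (1 - phi_1^2) = c_0 + phi_1 c_1, so
  gamma(0) = (c_0 + phi_1 c_1) / (1 - phi_1^2) = (1.237992 + (-0.101)(0.580331)) / (1 - (-0.101)^2) = 1.179378 / 0.989799 = 1.191533.
  gamma(1) = phi_1 gamma(0) + c_1 = (-0.101)(1.191533) + (0.580331) = 0.459986.
Therefore gamma(1) = 0.4600 (to 4 decimal places).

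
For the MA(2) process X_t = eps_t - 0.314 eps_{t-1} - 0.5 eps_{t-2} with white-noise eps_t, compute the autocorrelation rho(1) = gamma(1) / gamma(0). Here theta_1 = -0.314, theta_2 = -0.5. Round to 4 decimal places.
\rho(1) = -0.1164

For an MA(q) process with theta_0 = 1, the autocovariance is
  gamma(k) = sigma^2 * sum_{i=0..q-k} theta_i * theta_{i+k},
and rho(k) = gamma(k) / gamma(0). Sigma^2 cancels.
  numerator   = (1)*(-0.314) + (-0.314)*(-0.5) = -0.157.
  denominator = (1)^2 + (-0.314)^2 + (-0.5)^2 = 1.348596.
  rho(1) = -0.157 / 1.348596 = -0.1164.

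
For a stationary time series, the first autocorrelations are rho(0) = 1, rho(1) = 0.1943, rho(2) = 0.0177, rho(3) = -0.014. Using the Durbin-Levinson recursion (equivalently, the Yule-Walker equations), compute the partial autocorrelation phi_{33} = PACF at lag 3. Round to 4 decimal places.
\phi_{33} = -0.0140

The PACF at lag k is phi_{kk}, the last component of the solution
to the Yule-Walker system G_k phi = r_k where
  (G_k)_{ij} = rho(|i - j|), (r_k)_i = rho(i), i,j = 1..k.
Equivalently, Durbin-Levinson gives phi_{kk} iteratively:
  phi_{11} = rho(1)
  phi_{kk} = [rho(k) - sum_{j=1..k-1} phi_{k-1,j} rho(k-j)]
            / [1 - sum_{j=1..k-1} phi_{k-1,j} rho(j)],
  phi_{k,j} = phi_{k-1,j} - phi_{kk} phi_{k-1,k-j},  j = 1..k-1.
Step k = 1:
  phi_11 = rho(1) = 0.1943.
Step k = 2:
  phi_22 = [rho(2) - phi_11 rho(1)] / [1 - phi_11 rho(1)] = [0.0177 - (0.1943)(0.1943)] / [1 - (0.1943)(0.1943)]
         = -0.02005249 / 0.96224751 = -0.020839.
  Update: phi_21 = phi_11 - phi_22 phi_11 = 0.1943 - (-0.020839)(0.1943) = 0.198349.
Step k = 3:
  phi_33 = [rho(3) - phi_21 rho(2) - phi_22 rho(1)] / [1 - phi_21 rho(1) - phi_22 rho(2)]
    numerator   = -0.014 - (0.198349)(0.0177) - (-0.020839)(0.1943) = -0.01346172
    denominator = 1 - (0.198349)(0.1943) - (-0.020839)(0.0177) = 0.96182963
  phi_33 = -0.01346172 / 0.96182963 = -0.014.
Therefore phi_{33} = -0.0140.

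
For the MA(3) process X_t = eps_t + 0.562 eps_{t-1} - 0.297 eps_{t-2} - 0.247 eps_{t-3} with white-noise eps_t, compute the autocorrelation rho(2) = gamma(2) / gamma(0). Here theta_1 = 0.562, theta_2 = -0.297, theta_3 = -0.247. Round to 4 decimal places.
\rho(2) = -0.2975

For an MA(q) process with theta_0 = 1, the autocovariance is
  gamma(k) = sigma^2 * sum_{i=0..q-k} theta_i * theta_{i+k},
and rho(k) = gamma(k) / gamma(0). Sigma^2 cancels.
  numerator   = (1)*(-0.297) + (0.562)*(-0.247) = -0.435814.
  denominator = (1)^2 + (0.562)^2 + (-0.297)^2 + (-0.247)^2 = 1.465062.
  rho(2) = -0.435814 / 1.465062 = -0.2975.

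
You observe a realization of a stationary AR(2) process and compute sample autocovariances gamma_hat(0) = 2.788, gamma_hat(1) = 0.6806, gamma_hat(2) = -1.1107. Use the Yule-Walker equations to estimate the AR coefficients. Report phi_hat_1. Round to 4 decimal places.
\hat\phi_{1} = 0.3630

The Yule-Walker equations for an AR(p) process read, in matrix form,
  Gamma_p phi = r_p,   with   (Gamma_p)_{ij} = gamma(|i - j|),
                       (r_p)_i = gamma(i),   i,j = 1..p.
Substitute the sample gammas (Toeplitz matrix and right-hand side of size 2):
  Gamma_p = [[2.788, 0.6806], [0.6806, 2.788]]
  r_p     = [0.6806, -1.1107]
Written out:
  2.788 phi_1 + 0.6806 phi_2 = 0.6806
  0.6806 phi_1 + 2.788 phi_2 = -1.1107
Solve by Cramer's rule:
  det = gamma(0)^2 - gamma(1)^2 = (2.788)^2 - (0.6806)^2 = 7.772944 - 0.46321636 = 7.30972764
  phi_hat_1 = [gamma(1) gamma(0) - gamma(1) gamma(2)] / det = [(0.6806)(2.788) - (0.6806)(-1.1107)] / 7.30972764 = 2.65345522 / 7.30972764 = 0.363
  phi_hat_2 = [gamma(0) gamma(2) - gamma(1)^2] / det = [(2.788)(-1.1107) - (0.6806)^2] / 7.30972764 = -3.55984796 / 7.30972764 = -0.487
So phi_hat = [0.3630, -0.4870].
Therefore phi_hat_1 = 0.3630.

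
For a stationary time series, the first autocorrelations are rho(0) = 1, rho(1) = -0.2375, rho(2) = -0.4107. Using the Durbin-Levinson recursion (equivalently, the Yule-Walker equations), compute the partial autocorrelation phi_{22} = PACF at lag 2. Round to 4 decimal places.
\phi_{22} = -0.4950

The PACF at lag k is phi_{kk}, the last component of the solution
to the Yule-Walker system G_k phi = r_k where
  (G_k)_{ij} = rho(|i - j|), (r_k)_i = rho(i), i,j = 1..k.
Equivalently, Durbin-Levinson gives phi_{kk} iteratively:
  phi_{11} = rho(1)
  phi_{kk} = [rho(k) - sum_{j=1..k-1} phi_{k-1,j} rho(k-j)]
            / [1 - sum_{j=1..k-1} phi_{k-1,j} rho(j)],
  phi_{k,j} = phi_{k-1,j} - phi_{kk} phi_{k-1,k-j},  j = 1..k-1.
Step k = 1:
  phi_11 = rho(1) = -0.2375.
Step k = 2:
  phi_22 = [rho(2) - phi_11 rho(1)] / [1 - phi_11 rho(1)] = [-0.4107 - (-0.2375)(-0.2375)] / [1 - (-0.2375)(-0.2375)]
         = -0.46710625 / 0.94359375 = -0.495.
Therefore phi_{22} = -0.4950.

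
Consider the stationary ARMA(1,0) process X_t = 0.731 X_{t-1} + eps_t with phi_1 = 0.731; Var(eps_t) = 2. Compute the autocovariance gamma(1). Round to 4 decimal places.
\gamma(1) = 3.1398

Multiply the model equation by X_{t-k} and take expectations. With theta_0 = psi_0 = 1 and psi_j the MA(infinity) weights, this gives
  gamma(k) - sum_i phi_i gamma(k-i) = c_k,
  c_k = sigma^2 * sum_{j=k..q} theta_j psi_{j-k}   (c_k = 0 for k > q),
using gamma(-m) = gamma(m).
Pure AR (q = 0): c_0 = sigma^2 = 2, c_k = 0 for k >= 1.
Equations for k = 0 and k = 1 (AR order 1):
  gamma(0) = phi_1 gamma(1) + c_0
  gamma(1) = phi_1 gamma(0) + c_1
Substituting the second into the first: gamma(0) (1 - phi_1^2) = c_0 + phi_1 c_1, so
  gamma(0) = c_0 / (1 - phi_1^2) = 2 / (1 - (0.731)^2) = 2 / 0.465639 = 4.295173.
  gamma(1) = phi_1 gamma(0) = (0.731)(4.295173) = 3.139771.
Therefore gamma(1) = 3.1398 (to 4 decimal places).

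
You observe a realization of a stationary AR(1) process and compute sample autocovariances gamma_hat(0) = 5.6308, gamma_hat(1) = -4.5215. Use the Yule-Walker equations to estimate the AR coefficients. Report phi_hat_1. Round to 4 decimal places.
\hat\phi_{1} = -0.8030

The Yule-Walker equations for an AR(p) process read, in matrix form,
  Gamma_p phi = r_p,   with   (Gamma_p)_{ij} = gamma(|i - j|),
                       (r_p)_i = gamma(i),   i,j = 1..p.
Substitute the sample gammas (Toeplitz matrix and right-hand side of size 1):
  Gamma_p = [[5.6308]]
  r_p     = [-4.5215]
With p = 1 this is the single equation gamma(0) phi_1 = gamma(1):
  phi_hat_1 = gamma(1) / gamma(0) = -4.5215 / 5.6308 = -0.8030.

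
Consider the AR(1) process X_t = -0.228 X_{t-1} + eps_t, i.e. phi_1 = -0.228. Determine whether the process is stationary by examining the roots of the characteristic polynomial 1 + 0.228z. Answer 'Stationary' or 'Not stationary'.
\text{Stationary}

The AR(p) characteristic polynomial is P(z) = 1 + 0.228z.
Stationarity requires all roots to lie outside the unit circle, i.e. |z| > 1 for every root.
This is linear in z: 1 + (0.228) z = 0  =>  z = -1/(0.228) = -4.385965,  |z| = 4.385965.
Moduli of all roots: 4.3860.
All moduli strictly greater than 1? Yes.
Verdict: Stationary.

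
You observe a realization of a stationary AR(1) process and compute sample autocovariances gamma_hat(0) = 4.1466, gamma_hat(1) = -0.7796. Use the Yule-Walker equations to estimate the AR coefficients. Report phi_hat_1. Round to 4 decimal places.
\hat\phi_{1} = -0.1880

The Yule-Walker equations for an AR(p) process read, in matrix form,
  Gamma_p phi = r_p,   with   (Gamma_p)_{ij} = gamma(|i - j|),
                       (r_p)_i = gamma(i),   i,j = 1..p.
Substitute the sample gammas (Toeplitz matrix and right-hand side of size 1):
  Gamma_p = [[4.1466]]
  r_p     = [-0.7796]
With p = 1 this is the single equation gamma(0) phi_1 = gamma(1):
  phi_hat_1 = gamma(1) / gamma(0) = -0.7796 / 4.1466 = -0.1880.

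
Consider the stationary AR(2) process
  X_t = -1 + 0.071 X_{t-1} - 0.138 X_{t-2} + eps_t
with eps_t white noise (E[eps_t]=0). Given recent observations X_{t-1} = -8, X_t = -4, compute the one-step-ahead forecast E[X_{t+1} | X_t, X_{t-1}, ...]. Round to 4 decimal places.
E[X_{t+1} \mid \mathcal F_t] = -0.1800

For an AR(p) model X_t = c + sum_i phi_i X_{t-i} + eps_t, the
one-step-ahead conditional mean is
  E[X_{t+1} | X_t, ...] = c + sum_i phi_i X_{t+1-i}.
Substitute known values:
  E[X_{t+1} | ...] = -1 + (0.071) * (-4) + (-0.138) * (-8)
                   = -0.1800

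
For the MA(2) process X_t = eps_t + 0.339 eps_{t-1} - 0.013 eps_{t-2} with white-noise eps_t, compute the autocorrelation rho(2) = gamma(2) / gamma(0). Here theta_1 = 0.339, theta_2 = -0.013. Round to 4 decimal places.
\rho(2) = -0.0117

For an MA(q) process with theta_0 = 1, the autocovariance is
  gamma(k) = sigma^2 * sum_{i=0..q-k} theta_i * theta_{i+k},
and rho(k) = gamma(k) / gamma(0). Sigma^2 cancels.
  numerator   = (1)*(-0.013) = -0.013.
  denominator = (1)^2 + (0.339)^2 + (-0.013)^2 = 1.11509.
  rho(2) = -0.013 / 1.11509 = -0.0117.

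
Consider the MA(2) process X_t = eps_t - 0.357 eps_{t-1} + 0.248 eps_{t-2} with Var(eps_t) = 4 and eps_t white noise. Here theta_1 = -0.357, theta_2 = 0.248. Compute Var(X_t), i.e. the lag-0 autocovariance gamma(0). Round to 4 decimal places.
\gamma(0) = 4.7558

For an MA(q) process X_t = eps_t + sum_i theta_i eps_{t-i} with
Var(eps_t) = sigma^2, the variance is
  gamma(0) = sigma^2 * (1 + sum_i theta_i^2).
  sum_i theta_i^2 = (-0.357)^2 + (0.248)^2 = 0.127449 + 0.061504 = 0.188953.
  gamma(0) = 4 * (1 + 0.188953) = 4 * 1.188953 = 4.755812, which rounds to 4.7558.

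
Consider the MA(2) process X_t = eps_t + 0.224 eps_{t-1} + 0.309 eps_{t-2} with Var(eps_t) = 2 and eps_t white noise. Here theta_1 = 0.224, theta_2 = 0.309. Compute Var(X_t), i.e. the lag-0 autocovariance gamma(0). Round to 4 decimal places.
\gamma(0) = 2.2913

For an MA(q) process X_t = eps_t + sum_i theta_i eps_{t-i} with
Var(eps_t) = sigma^2, the variance is
  gamma(0) = sigma^2 * (1 + sum_i theta_i^2).
  sum_i theta_i^2 = (0.224)^2 + (0.309)^2 = 0.050176 + 0.095481 = 0.145657.
  gamma(0) = 2 * (1 + 0.145657) = 2 * 1.145657 = 2.291314, which rounds to 2.2913.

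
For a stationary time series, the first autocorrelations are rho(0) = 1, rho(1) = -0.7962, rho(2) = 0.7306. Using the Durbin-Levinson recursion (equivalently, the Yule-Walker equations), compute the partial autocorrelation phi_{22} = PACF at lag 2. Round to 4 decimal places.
\phi_{22} = 0.2641

The PACF at lag k is phi_{kk}, the last component of the solution
to the Yule-Walker system G_k phi = r_k where
  (G_k)_{ij} = rho(|i - j|), (r_k)_i = rho(i), i,j = 1..k.
Equivalently, Durbin-Levinson gives phi_{kk} iteratively:
  phi_{11} = rho(1)
  phi_{kk} = [rho(k) - sum_{j=1..k-1} phi_{k-1,j} rho(k-j)]
            / [1 - sum_{j=1..k-1} phi_{k-1,j} rho(j)],
  phi_{k,j} = phi_{k-1,j} - phi_{kk} phi_{k-1,k-j},  j = 1..k-1.
Step k = 1:
  phi_11 = rho(1) = -0.7962.
Step k = 2:
  phi_22 = [rho(2) - phi_11 rho(1)] / [1 - phi_11 rho(1)] = [0.7306 - (-0.7962)(-0.7962)] / [1 - (-0.7962)(-0.7962)]
         = 0.09666556 / 0.36606556 = 0.2641.
Therefore phi_{22} = 0.2641.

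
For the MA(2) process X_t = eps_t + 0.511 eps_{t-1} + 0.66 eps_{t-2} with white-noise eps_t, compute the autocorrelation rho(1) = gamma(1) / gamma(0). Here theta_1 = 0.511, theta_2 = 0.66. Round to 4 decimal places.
\rho(1) = 0.4999

For an MA(q) process with theta_0 = 1, the autocovariance is
  gamma(k) = sigma^2 * sum_{i=0..q-k} theta_i * theta_{i+k},
and rho(k) = gamma(k) / gamma(0). Sigma^2 cancels.
  numerator   = (1)*(0.511) + (0.511)*(0.66) = 0.84826.
  denominator = (1)^2 + (0.511)^2 + (0.66)^2 = 1.696721.
  rho(1) = 0.84826 / 1.696721 = 0.4999.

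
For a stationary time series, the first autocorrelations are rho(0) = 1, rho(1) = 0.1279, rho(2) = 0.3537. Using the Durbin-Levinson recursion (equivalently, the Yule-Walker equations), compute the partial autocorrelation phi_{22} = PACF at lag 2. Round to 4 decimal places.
\phi_{22} = 0.3430

The PACF at lag k is phi_{kk}, the last component of the solution
to the Yule-Walker system G_k phi = r_k where
  (G_k)_{ij} = rho(|i - j|), (r_k)_i = rho(i), i,j = 1..k.
Equivalently, Durbin-Levinson gives phi_{kk} iteratively:
  phi_{11} = rho(1)
  phi_{kk} = [rho(k) - sum_{j=1..k-1} phi_{k-1,j} rho(k-j)]
            / [1 - sum_{j=1..k-1} phi_{k-1,j} rho(j)],
  phi_{k,j} = phi_{k-1,j} - phi_{kk} phi_{k-1,k-j},  j = 1..k-1.
Step k = 1:
  phi_11 = rho(1) = 0.1279.
Step k = 2:
  phi_22 = [rho(2) - phi_11 rho(1)] / [1 - phi_11 rho(1)] = [0.3537 - (0.1279)(0.1279)] / [1 - (0.1279)(0.1279)]
         = 0.33734159 / 0.98364159 = 0.343.
Therefore phi_{22} = 0.3430.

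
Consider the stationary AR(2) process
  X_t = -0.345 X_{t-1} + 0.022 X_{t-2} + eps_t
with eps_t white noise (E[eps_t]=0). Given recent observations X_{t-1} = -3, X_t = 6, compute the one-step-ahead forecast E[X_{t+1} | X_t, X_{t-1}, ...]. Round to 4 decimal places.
E[X_{t+1} \mid \mathcal F_t] = -2.1360

For an AR(p) model X_t = c + sum_i phi_i X_{t-i} + eps_t, the
one-step-ahead conditional mean is
  E[X_{t+1} | X_t, ...] = c + sum_i phi_i X_{t+1-i}.
Substitute known values:
  E[X_{t+1} | ...] = (-0.345) * (6) + (0.022) * (-3)
                   = -2.1360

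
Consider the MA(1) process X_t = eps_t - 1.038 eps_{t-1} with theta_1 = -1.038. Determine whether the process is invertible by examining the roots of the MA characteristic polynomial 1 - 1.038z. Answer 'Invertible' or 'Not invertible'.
\text{Not invertible}

The MA(q) characteristic polynomial is P(z) = 1 - 1.038z.
Invertibility requires all roots to lie outside the unit circle, i.e. |z| > 1 for every root.
This is linear in z: 1 + (-1.038) z = 0  =>  z = -1/(-1.038) = 0.963391,  |z| = 0.963391.
Moduli of all roots: 0.9634.
All moduli strictly greater than 1? No.
Verdict: Not invertible.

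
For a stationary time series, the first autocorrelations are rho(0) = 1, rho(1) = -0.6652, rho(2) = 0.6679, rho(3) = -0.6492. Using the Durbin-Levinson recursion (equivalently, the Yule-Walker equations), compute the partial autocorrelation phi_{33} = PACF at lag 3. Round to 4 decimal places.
\phi_{33} = -0.2479

The PACF at lag k is phi_{kk}, the last component of the solution
to the Yule-Walker system G_k phi = r_k where
  (G_k)_{ij} = rho(|i - j|), (r_k)_i = rho(i), i,j = 1..k.
Equivalently, Durbin-Levinson gives phi_{kk} iteratively:
  phi_{11} = rho(1)
  phi_{kk} = [rho(k) - sum_{j=1..k-1} phi_{k-1,j} rho(k-j)]
            / [1 - sum_{j=1..k-1} phi_{k-1,j} rho(j)],
  phi_{k,j} = phi_{k-1,j} - phi_{kk} phi_{k-1,k-j},  j = 1..k-1.
Step k = 1:
  phi_11 = rho(1) = -0.6652.
Step k = 2:
  phi_22 = [rho(2) - phi_11 rho(1)] / [1 - phi_11 rho(1)] = [0.6679 - (-0.6652)(-0.6652)] / [1 - (-0.6652)(-0.6652)]
         = 0.22540896 / 0.55750896 = 0.404315.
  Update: phi_21 = phi_11 - phi_22 phi_11 = -0.6652 - (0.404315)(-0.6652) = -0.39625.
Step k = 3:
  phi_33 = [rho(3) - phi_21 rho(2) - phi_22 rho(1)] / [1 - phi_21 rho(1) - phi_22 rho(2)]
    numerator   = -0.6492 - (-0.39625)(0.6679) - (0.404315)(-0.6652) = -0.11559462
    denominator = 1 - (-0.39625)(-0.6652) - (0.404315)(0.6679) = 0.46637285
  phi_33 = -0.11559462 / 0.46637285 = -0.2479.
Therefore phi_{33} = -0.2479.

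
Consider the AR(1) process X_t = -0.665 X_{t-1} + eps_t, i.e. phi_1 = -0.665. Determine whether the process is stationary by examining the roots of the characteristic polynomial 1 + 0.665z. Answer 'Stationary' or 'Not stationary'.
\text{Stationary}

The AR(p) characteristic polynomial is P(z) = 1 + 0.665z.
Stationarity requires all roots to lie outside the unit circle, i.e. |z| > 1 for every root.
This is linear in z: 1 + (0.665) z = 0  =>  z = -1/(0.665) = -1.503759,  |z| = 1.503759.
Moduli of all roots: 1.5038.
All moduli strictly greater than 1? Yes.
Verdict: Stationary.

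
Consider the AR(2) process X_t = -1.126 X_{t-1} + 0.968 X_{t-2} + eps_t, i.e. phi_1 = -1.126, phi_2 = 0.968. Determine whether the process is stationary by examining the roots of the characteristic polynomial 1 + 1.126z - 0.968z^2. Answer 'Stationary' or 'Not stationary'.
\text{Not stationary}

The AR(p) characteristic polynomial is P(z) = 1 + 1.126z - 0.968z^2.
Stationarity requires all roots to lie outside the unit circle, i.e. |z| > 1 for every root.
Set 1 + (1.126) z + (-0.968) z^2 = 0, i.e. a z^2 + b z + c = 0 with a = -0.968, b = 1.126, c = 1.
Discriminant D = b^2 - 4ac = (1.126)^2 - 4*(-0.968)*1 = 1.267876 - (-3.872) = 5.139876.
D >= 0, so the roots are real: z = (-b +/- sqrt(D)) / (2a) = (-1.126 +/- 2.267129) / (-1.936).
  z_1 = (-1.126 + 2.267129) / (-1.936) = -0.5894,   |z_1| = 0.5894.
  z_2 = (-1.126 - 2.267129) / (-1.936) = 1.7526,   |z_2| = 1.7526.
Moduli of all roots: 0.5894, 1.7526.
All moduli strictly greater than 1? No.
Verdict: Not stationary.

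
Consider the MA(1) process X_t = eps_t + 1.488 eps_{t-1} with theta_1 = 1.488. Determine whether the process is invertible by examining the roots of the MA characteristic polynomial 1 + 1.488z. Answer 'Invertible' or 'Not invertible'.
\text{Not invertible}

The MA(q) characteristic polynomial is P(z) = 1 + 1.488z.
Invertibility requires all roots to lie outside the unit circle, i.e. |z| > 1 for every root.
This is linear in z: 1 + (1.488) z = 0  =>  z = -1/(1.488) = -0.672043,  |z| = 0.672043.
Moduli of all roots: 0.6720.
All moduli strictly greater than 1? No.
Verdict: Not invertible.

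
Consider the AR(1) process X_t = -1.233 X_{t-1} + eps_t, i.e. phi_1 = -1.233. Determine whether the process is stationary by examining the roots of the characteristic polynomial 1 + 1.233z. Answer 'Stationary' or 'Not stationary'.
\text{Not stationary}

The AR(p) characteristic polynomial is P(z) = 1 + 1.233z.
Stationarity requires all roots to lie outside the unit circle, i.e. |z| > 1 for every root.
This is linear in z: 1 + (1.233) z = 0  =>  z = -1/(1.233) = -0.81103,  |z| = 0.81103.
Moduli of all roots: 0.8110.
All moduli strictly greater than 1? No.
Verdict: Not stationary.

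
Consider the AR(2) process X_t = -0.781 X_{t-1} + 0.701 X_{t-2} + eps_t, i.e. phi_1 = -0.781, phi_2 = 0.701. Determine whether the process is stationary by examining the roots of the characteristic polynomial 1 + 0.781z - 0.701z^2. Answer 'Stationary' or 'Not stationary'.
\text{Not stationary}

The AR(p) characteristic polynomial is P(z) = 1 + 0.781z - 0.701z^2.
Stationarity requires all roots to lie outside the unit circle, i.e. |z| > 1 for every root.
Set 1 + (0.781) z + (-0.701) z^2 = 0, i.e. a z^2 + b z + c = 0 with a = -0.701, b = 0.781, c = 1.
Discriminant D = b^2 - 4ac = (0.781)^2 - 4*(-0.701)*1 = 0.609961 - (-2.804) = 3.413961.
D >= 0, so the roots are real: z = (-b +/- sqrt(D)) / (2a) = (-0.781 +/- 1.847691) / (-1.402).
  z_1 = (-0.781 + 1.847691) / (-1.402) = -0.7608,   |z_1| = 0.7608.
  z_2 = (-0.781 - 1.847691) / (-1.402) = 1.875,   |z_2| = 1.875.
Moduli of all roots: 0.7608, 1.8750.
All moduli strictly greater than 1? No.
Verdict: Not stationary.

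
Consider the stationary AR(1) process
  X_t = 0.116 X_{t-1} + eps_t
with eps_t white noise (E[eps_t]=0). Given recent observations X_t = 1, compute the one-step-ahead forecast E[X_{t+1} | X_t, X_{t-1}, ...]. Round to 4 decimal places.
E[X_{t+1} \mid \mathcal F_t] = 0.1160

For an AR(p) model X_t = c + sum_i phi_i X_{t-i} + eps_t, the
one-step-ahead conditional mean is
  E[X_{t+1} | X_t, ...] = c + sum_i phi_i X_{t+1-i}.
Substitute known values:
  E[X_{t+1} | ...] = (0.116) * (1)
                   = 0.1160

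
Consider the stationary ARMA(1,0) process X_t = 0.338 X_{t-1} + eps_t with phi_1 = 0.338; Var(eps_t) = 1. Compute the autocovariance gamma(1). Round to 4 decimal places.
\gamma(1) = 0.3816

Multiply the model equation by X_{t-k} and take expectations. With theta_0 = psi_0 = 1 and psi_j the MA(infinity) weights, this gives
  gamma(k) - sum_i phi_i gamma(k-i) = c_k,
  c_k = sigma^2 * sum_{j=k..q} theta_j psi_{j-k}   (c_k = 0 for k > q),
using gamma(-m) = gamma(m).
Pure AR (q = 0): c_0 = sigma^2 = 1, c_k = 0 for k >= 1.
Equations for k = 0 and k = 1 (AR order 1):
  gamma(0) = phi_1 gamma(1) + c_0
  gamma(1) = phi_1 gamma(0) + c_1
Substituting the second into the first: gamma(0) (1 - phi_1^2) = c_0 + phi_1 c_1, so
  gamma(0) = c_0 / (1 - phi_1^2) = 1 / (1 - (0.338)^2) = 1 / 0.885756 = 1.128979.
  gamma(1) = phi_1 gamma(0) = (0.338)(1.128979) = 0.381595.
Therefore gamma(1) = 0.3816 (to 4 decimal places).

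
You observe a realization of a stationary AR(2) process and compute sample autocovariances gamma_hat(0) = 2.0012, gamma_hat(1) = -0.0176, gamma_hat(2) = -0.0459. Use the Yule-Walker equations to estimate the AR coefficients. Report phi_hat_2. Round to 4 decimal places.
\hat\phi_{2} = -0.0230

The Yule-Walker equations for an AR(p) process read, in matrix form,
  Gamma_p phi = r_p,   with   (Gamma_p)_{ij} = gamma(|i - j|),
                       (r_p)_i = gamma(i),   i,j = 1..p.
Substitute the sample gammas (Toeplitz matrix and right-hand side of size 2):
  Gamma_p = [[2.0012, -0.0176], [-0.0176, 2.0012]]
  r_p     = [-0.0176, -0.0459]
Written out:
  2.0012 phi_1 - 0.0176 phi_2 = -0.0176
  -0.0176 phi_1 + 2.0012 phi_2 = -0.0459
Solve by Cramer's rule:
  det = gamma(0)^2 - gamma(1)^2 = (2.0012)^2 - (-0.0176)^2 = 4.00480144 - 0.00030976 = 4.00449168
  phi_hat_1 = [gamma(1) gamma(0) - gamma(1) gamma(2)] / det = [(-0.0176)(2.0012) - (-0.0176)(-0.0459)] / 4.00449168 = -0.03602896 / 4.00449168 = -0.009
  phi_hat_2 = [gamma(0) gamma(2) - gamma(1)^2] / det = [(2.0012)(-0.0459) - (-0.0176)^2] / 4.00449168 = -0.09216484 / 4.00449168 = -0.023
So phi_hat = [-0.0090, -0.0230].
Therefore phi_hat_2 = -0.0230.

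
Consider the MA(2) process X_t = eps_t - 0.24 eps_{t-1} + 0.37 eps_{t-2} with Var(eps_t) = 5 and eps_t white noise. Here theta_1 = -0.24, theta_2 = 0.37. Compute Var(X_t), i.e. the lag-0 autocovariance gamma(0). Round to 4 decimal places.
\gamma(0) = 5.9725

For an MA(q) process X_t = eps_t + sum_i theta_i eps_{t-i} with
Var(eps_t) = sigma^2, the variance is
  gamma(0) = sigma^2 * (1 + sum_i theta_i^2).
  sum_i theta_i^2 = (-0.24)^2 + (0.37)^2 = 0.0576 + 0.1369 = 0.1945.
  gamma(0) = 5 * (1 + 0.1945) = 5 * 1.1945 = 5.9725.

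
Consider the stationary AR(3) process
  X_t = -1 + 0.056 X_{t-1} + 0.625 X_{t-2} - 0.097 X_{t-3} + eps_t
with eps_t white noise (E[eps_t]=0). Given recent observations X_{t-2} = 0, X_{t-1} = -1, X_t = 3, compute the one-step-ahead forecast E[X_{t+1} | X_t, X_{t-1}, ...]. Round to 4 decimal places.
E[X_{t+1} \mid \mathcal F_t] = -1.4570

For an AR(p) model X_t = c + sum_i phi_i X_{t-i} + eps_t, the
one-step-ahead conditional mean is
  E[X_{t+1} | X_t, ...] = c + sum_i phi_i X_{t+1-i}.
Substitute known values:
  E[X_{t+1} | ...] = -1 + (0.056) * (3) + (0.625) * (-1) + (-0.097) * (0)
                   = -1.4570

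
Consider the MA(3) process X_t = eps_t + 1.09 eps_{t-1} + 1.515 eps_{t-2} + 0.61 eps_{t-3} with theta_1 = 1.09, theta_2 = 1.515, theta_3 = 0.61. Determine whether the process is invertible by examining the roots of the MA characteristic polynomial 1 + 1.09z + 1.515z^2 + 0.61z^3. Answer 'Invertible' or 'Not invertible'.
\text{Not invertible}

The MA(q) characteristic polynomial is P(z) = 1 + 1.09z + 1.515z^2 + 0.61z^3.
Invertibility requires all roots to lie outside the unit circle, i.e. |z| > 1 for every root.
Degree 3: look for a simple real root z0 first, then factor out (1 - z/z0) and solve the remaining quadratic.
Testing z0 = -2: P(-2) = 1 + (1.09)(-2) + (1.515)(-2)^2 + (0.61)(-2)^3
  = 1 + (-2.18) + (6.06) + (-4.88) = 0.  So z_0 = -2 is a root, |z_0| = 2.
Divide out the factor (1 + 0.5 z) = (1 - z/z0) (since 1/z0 = -0.5):
  P(z) = (1 + 0.5 z)(1 + (0.59) z + (1.22) z^2)
  [check: z-coef 0.59 - (-0.5) = 1.09; z^2-coef 1.22 - (-0.5)(0.59) = 1.515; z^3-coef -(-0.5)(1.22) = 0.61.]
Remaining roots from the quadratic factor 1 + (0.59) z + (1.22) z^2:
  Set 1 + (0.59) z + (1.22) z^2 = 0, i.e. a z^2 + b z + c = 0 with a = 1.22, b = 0.59, c = 1.
  Discriminant D = b^2 - 4ac = (0.59)^2 - 4*(1.22)*1 = 0.3481 - (4.88) = -4.5319.
  D < 0, so the roots are the complex-conjugate pair z = (-b +/- i sqrt(-D)) / (2a) = -0.2418 +/- 0.8725i.
  For a conjugate pair |z|^2 = z * conj(z) = (product of roots) = c/a = 1/(1.22) = 0.819672, so |z| = sqrt(0.819672) = 0.9054 for both roots.
Moduli of all roots: 2.0000, 0.9054, 0.9054.
All moduli strictly greater than 1? No.
Verdict: Not invertible.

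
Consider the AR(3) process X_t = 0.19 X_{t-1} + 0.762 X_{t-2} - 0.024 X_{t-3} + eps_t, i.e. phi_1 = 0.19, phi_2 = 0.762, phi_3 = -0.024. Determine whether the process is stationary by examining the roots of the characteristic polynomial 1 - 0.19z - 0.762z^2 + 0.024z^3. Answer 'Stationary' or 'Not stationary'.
\text{Stationary}

The AR(p) characteristic polynomial is P(z) = 1 - 0.19z - 0.762z^2 + 0.024z^3.
Stationarity requires all roots to lie outside the unit circle, i.e. |z| > 1 for every root.
Degree 3: look for a simple real root z0 first, then factor out (1 - z/z0) and solve the remaining quadratic.
Testing z0 = -1.25: P(-1.25) = 1 + (-0.19)(-1.25) + (-0.762)(-1.25)^2 + (0.024)(-1.25)^3
  = 1 + (0.2375) + (-1.190625) + (-0.046875) = 0.  So z_0 = -1.25 is a root, |z_0| = 1.25.
Divide out the factor (1 + 0.8 z) = (1 - z/z0) (since 1/z0 = -0.8):
  P(z) = (1 + 0.8 z)(1 + (-0.99) z + (0.03) z^2)
  [check: z-coef -0.99 - (-0.8) = -0.19; z^2-coef 0.03 - (-0.8)(-0.99) = -0.762; z^3-coef -(-0.8)(0.03) = 0.024.]
Remaining roots from the quadratic factor 1 + (-0.99) z + (0.03) z^2:
  Set 1 + (-0.99) z + (0.03) z^2 = 0, i.e. a z^2 + b z + c = 0 with a = 0.03, b = -0.99, c = 1.
  Discriminant D = b^2 - 4ac = (-0.99)^2 - 4*(0.03)*1 = 0.9801 - (0.12) = 0.8601.
  D >= 0, so the roots are real: z = (-b +/- sqrt(D)) / (2a) = (0.99 +/- 0.927416) / (0.06).
    z_1 = (0.99 + 0.927416) / (0.06) = 31.9569,   |z_1| = 31.9569.
    z_2 = (0.99 - 0.927416) / (0.06) = 1.0431,   |z_2| = 1.0431.
Moduli of all roots: 1.2500, 31.9569, 1.0431.
All moduli strictly greater than 1? Yes.
Verdict: Stationary.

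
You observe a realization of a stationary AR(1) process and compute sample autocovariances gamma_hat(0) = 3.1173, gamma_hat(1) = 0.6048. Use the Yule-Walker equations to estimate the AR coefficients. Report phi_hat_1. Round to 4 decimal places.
\hat\phi_{1} = 0.1940

The Yule-Walker equations for an AR(p) process read, in matrix form,
  Gamma_p phi = r_p,   with   (Gamma_p)_{ij} = gamma(|i - j|),
                       (r_p)_i = gamma(i),   i,j = 1..p.
Substitute the sample gammas (Toeplitz matrix and right-hand side of size 1):
  Gamma_p = [[3.1173]]
  r_p     = [0.6048]
With p = 1 this is the single equation gamma(0) phi_1 = gamma(1):
  phi_hat_1 = gamma(1) / gamma(0) = 0.6048 / 3.1173 = 0.1940.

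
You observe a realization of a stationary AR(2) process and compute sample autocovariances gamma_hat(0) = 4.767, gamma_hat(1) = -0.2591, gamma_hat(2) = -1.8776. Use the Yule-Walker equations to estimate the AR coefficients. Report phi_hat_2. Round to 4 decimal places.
\hat\phi_{2} = -0.3980

The Yule-Walker equations for an AR(p) process read, in matrix form,
  Gamma_p phi = r_p,   with   (Gamma_p)_{ij} = gamma(|i - j|),
                       (r_p)_i = gamma(i),   i,j = 1..p.
Substitute the sample gammas (Toeplitz matrix and right-hand side of size 2):
  Gamma_p = [[4.767, -0.2591], [-0.2591, 4.767]]
  r_p     = [-0.2591, -1.8776]
Written out:
  4.767 phi_1 - 0.2591 phi_2 = -0.2591
  -0.2591 phi_1 + 4.767 phi_2 = -1.8776
Solve by Cramer's rule:
  det = gamma(0)^2 - gamma(1)^2 = (4.767)^2 - (-0.2591)^2 = 22.724289 - 0.06713281 = 22.65715619
  phi_hat_1 = [gamma(1) gamma(0) - gamma(1) gamma(2)] / det = [(-0.2591)(4.767) - (-0.2591)(-1.8776)] / 22.65715619 = -1.72161586 / 22.65715619 = -0.076
  phi_hat_2 = [gamma(0) gamma(2) - gamma(1)^2] / det = [(4.767)(-1.8776) - (-0.2591)^2] / 22.65715619 = -9.01765201 / 22.65715619 = -0.398
So phi_hat = [-0.0760, -0.3980].
Therefore phi_hat_2 = -0.3980.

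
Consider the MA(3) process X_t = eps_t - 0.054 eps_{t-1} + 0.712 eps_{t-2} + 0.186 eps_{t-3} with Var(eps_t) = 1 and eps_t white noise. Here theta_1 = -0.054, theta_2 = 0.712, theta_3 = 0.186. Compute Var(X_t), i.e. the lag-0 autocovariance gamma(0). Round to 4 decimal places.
\gamma(0) = 1.5445

For an MA(q) process X_t = eps_t + sum_i theta_i eps_{t-i} with
Var(eps_t) = sigma^2, the variance is
  gamma(0) = sigma^2 * (1 + sum_i theta_i^2).
  sum_i theta_i^2 = (-0.054)^2 + (0.712)^2 + (0.186)^2 = 0.002916 + 0.506944 + 0.034596 = 0.544456.
  gamma(0) = 1 * (1 + 0.544456) = 1 * 1.544456 = 1.544456, which rounds to 1.5445.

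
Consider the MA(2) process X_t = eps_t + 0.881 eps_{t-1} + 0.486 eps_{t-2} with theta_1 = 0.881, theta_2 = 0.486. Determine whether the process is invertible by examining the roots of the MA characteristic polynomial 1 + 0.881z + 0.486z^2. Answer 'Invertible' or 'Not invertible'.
\text{Invertible}

The MA(q) characteristic polynomial is P(z) = 1 + 0.881z + 0.486z^2.
Invertibility requires all roots to lie outside the unit circle, i.e. |z| > 1 for every root.
Set 1 + (0.881) z + (0.486) z^2 = 0, i.e. a z^2 + b z + c = 0 with a = 0.486, b = 0.881, c = 1.
Discriminant D = b^2 - 4ac = (0.881)^2 - 4*(0.486)*1 = 0.776161 - (1.944) = -1.167839.
D < 0, so the roots are the complex-conjugate pair z = (-b +/- i sqrt(-D)) / (2a) = -0.9064 +/- 1.1118i.
For a conjugate pair |z|^2 = z * conj(z) = (product of roots) = c/a = 1/(0.486) = 2.057613, so |z| = sqrt(2.057613) = 1.4344 for both roots.
Moduli of all roots: 1.4344, 1.4344.
All moduli strictly greater than 1? Yes.
Verdict: Invertible.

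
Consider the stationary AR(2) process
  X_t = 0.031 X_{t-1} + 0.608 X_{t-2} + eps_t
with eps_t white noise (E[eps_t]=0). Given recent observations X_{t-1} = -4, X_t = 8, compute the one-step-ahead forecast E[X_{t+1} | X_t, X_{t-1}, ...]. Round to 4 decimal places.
E[X_{t+1} \mid \mathcal F_t] = -2.1840

For an AR(p) model X_t = c + sum_i phi_i X_{t-i} + eps_t, the
one-step-ahead conditional mean is
  E[X_{t+1} | X_t, ...] = c + sum_i phi_i X_{t+1-i}.
Substitute known values:
  E[X_{t+1} | ...] = (0.031) * (8) + (0.608) * (-4)
                   = -2.1840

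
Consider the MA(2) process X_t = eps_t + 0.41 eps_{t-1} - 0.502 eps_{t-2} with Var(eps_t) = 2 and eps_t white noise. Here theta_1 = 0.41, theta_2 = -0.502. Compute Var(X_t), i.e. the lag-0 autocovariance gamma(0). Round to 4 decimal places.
\gamma(0) = 2.8402

For an MA(q) process X_t = eps_t + sum_i theta_i eps_{t-i} with
Var(eps_t) = sigma^2, the variance is
  gamma(0) = sigma^2 * (1 + sum_i theta_i^2).
  sum_i theta_i^2 = (0.41)^2 + (-0.502)^2 = 0.1681 + 0.252004 = 0.420104.
  gamma(0) = 2 * (1 + 0.420104) = 2 * 1.420104 = 2.840208, which rounds to 2.8402.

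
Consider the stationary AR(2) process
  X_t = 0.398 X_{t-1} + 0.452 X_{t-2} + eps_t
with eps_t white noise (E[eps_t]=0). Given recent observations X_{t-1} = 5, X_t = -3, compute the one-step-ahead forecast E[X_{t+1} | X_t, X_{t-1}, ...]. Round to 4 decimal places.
E[X_{t+1} \mid \mathcal F_t] = 1.0660

For an AR(p) model X_t = c + sum_i phi_i X_{t-i} + eps_t, the
one-step-ahead conditional mean is
  E[X_{t+1} | X_t, ...] = c + sum_i phi_i X_{t+1-i}.
Substitute known values:
  E[X_{t+1} | ...] = (0.398) * (-3) + (0.452) * (5)
                   = 1.0660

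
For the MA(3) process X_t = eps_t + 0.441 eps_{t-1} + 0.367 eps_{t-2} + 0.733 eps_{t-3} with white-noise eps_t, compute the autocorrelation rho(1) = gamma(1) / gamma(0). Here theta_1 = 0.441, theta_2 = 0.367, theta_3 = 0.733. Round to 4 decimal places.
\rho(1) = 0.4671

For an MA(q) process with theta_0 = 1, the autocovariance is
  gamma(k) = sigma^2 * sum_{i=0..q-k} theta_i * theta_{i+k},
and rho(k) = gamma(k) / gamma(0). Sigma^2 cancels.
  numerator   = (1)*(0.441) + (0.441)*(0.367) + (0.367)*(0.733) = 0.871858.
  denominator = (1)^2 + (0.441)^2 + (0.367)^2 + (0.733)^2 = 1.866459.
  rho(1) = 0.871858 / 1.866459 = 0.4671.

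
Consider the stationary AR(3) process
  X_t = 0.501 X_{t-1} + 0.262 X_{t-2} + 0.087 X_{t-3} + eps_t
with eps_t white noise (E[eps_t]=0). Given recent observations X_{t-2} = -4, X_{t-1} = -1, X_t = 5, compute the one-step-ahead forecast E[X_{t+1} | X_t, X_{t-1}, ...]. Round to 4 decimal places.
E[X_{t+1} \mid \mathcal F_t] = 1.8950

For an AR(p) model X_t = c + sum_i phi_i X_{t-i} + eps_t, the
one-step-ahead conditional mean is
  E[X_{t+1} | X_t, ...] = c + sum_i phi_i X_{t+1-i}.
Substitute known values:
  E[X_{t+1} | ...] = (0.501) * (5) + (0.262) * (-1) + (0.087) * (-4)
                   = 1.8950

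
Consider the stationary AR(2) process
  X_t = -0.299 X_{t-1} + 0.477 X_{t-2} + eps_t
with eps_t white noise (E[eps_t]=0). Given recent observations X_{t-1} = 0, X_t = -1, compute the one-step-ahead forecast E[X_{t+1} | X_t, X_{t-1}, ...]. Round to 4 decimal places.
E[X_{t+1} \mid \mathcal F_t] = 0.2990

For an AR(p) model X_t = c + sum_i phi_i X_{t-i} + eps_t, the
one-step-ahead conditional mean is
  E[X_{t+1} | X_t, ...] = c + sum_i phi_i X_{t+1-i}.
Substitute known values:
  E[X_{t+1} | ...] = (-0.299) * (-1) + (0.477) * (0)
                   = 0.2990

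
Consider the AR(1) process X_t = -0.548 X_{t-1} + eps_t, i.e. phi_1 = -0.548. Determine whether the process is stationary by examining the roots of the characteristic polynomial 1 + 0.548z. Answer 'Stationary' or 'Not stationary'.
\text{Stationary}

The AR(p) characteristic polynomial is P(z) = 1 + 0.548z.
Stationarity requires all roots to lie outside the unit circle, i.e. |z| > 1 for every root.
This is linear in z: 1 + (0.548) z = 0  =>  z = -1/(0.548) = -1.824818,  |z| = 1.824818.
Moduli of all roots: 1.8248.
All moduli strictly greater than 1? Yes.
Verdict: Stationary.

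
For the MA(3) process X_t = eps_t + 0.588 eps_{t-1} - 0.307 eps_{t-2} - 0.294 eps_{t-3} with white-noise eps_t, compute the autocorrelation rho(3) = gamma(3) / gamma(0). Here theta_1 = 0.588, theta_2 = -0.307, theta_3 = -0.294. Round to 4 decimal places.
\rho(3) = -0.1926

For an MA(q) process with theta_0 = 1, the autocovariance is
  gamma(k) = sigma^2 * sum_{i=0..q-k} theta_i * theta_{i+k},
and rho(k) = gamma(k) / gamma(0). Sigma^2 cancels.
  numerator   = (1)*(-0.294) = -0.294.
  denominator = (1)^2 + (0.588)^2 + (-0.307)^2 + (-0.294)^2 = 1.526429.
  rho(3) = -0.294 / 1.526429 = -0.1926.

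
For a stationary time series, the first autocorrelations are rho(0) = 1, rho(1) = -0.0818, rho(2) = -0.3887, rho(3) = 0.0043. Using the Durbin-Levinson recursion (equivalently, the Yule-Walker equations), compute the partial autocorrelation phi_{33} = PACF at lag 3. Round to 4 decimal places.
\phi_{33} = -0.0870

The PACF at lag k is phi_{kk}, the last component of the solution
to the Yule-Walker system G_k phi = r_k where
  (G_k)_{ij} = rho(|i - j|), (r_k)_i = rho(i), i,j = 1..k.
Equivalently, Durbin-Levinson gives phi_{kk} iteratively:
  phi_{11} = rho(1)
  phi_{kk} = [rho(k) - sum_{j=1..k-1} phi_{k-1,j} rho(k-j)]
            / [1 - sum_{j=1..k-1} phi_{k-1,j} rho(j)],
  phi_{k,j} = phi_{k-1,j} - phi_{kk} phi_{k-1,k-j},  j = 1..k-1.
Step k = 1:
  phi_11 = rho(1) = -0.0818.
Step k = 2:
  phi_22 = [rho(2) - phi_11 rho(1)] / [1 - phi_11 rho(1)] = [-0.3887 - (-0.0818)(-0.0818)] / [1 - (-0.0818)(-0.0818)]
         = -0.39539124 / 0.99330876 = -0.398055.
  Update: phi_21 = phi_11 - phi_22 phi_11 = -0.0818 - (-0.398055)(-0.0818) = -0.114361.
Step k = 3:
  phi_33 = [rho(3) - phi_21 rho(2) - phi_22 rho(1)] / [1 - phi_21 rho(1) - phi_22 rho(2)]
    numerator   = 0.0043 - (-0.114361)(-0.3887) - (-0.398055)(-0.0818) = -0.07271295
    denominator = 1 - (-0.114361)(-0.0818) - (-0.398055)(-0.3887) = 0.83592141
  phi_33 = -0.07271295 / 0.83592141 = -0.087.
Therefore phi_{33} = -0.0870.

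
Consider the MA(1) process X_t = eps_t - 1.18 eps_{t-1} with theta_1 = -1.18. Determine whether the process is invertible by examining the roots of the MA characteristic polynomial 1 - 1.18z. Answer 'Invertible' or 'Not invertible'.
\text{Not invertible}

The MA(q) characteristic polynomial is P(z) = 1 - 1.18z.
Invertibility requires all roots to lie outside the unit circle, i.e. |z| > 1 for every root.
This is linear in z: 1 + (-1.18) z = 0  =>  z = -1/(-1.18) = 0.847458,  |z| = 0.847458.
Moduli of all roots: 0.8475.
All moduli strictly greater than 1? No.
Verdict: Not invertible.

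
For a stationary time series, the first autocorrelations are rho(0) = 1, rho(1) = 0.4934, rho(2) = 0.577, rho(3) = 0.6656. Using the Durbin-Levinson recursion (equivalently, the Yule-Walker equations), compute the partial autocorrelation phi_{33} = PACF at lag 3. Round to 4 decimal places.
\phi_{33} = 0.4740

The PACF at lag k is phi_{kk}, the last component of the solution
to the Yule-Walker system G_k phi = r_k where
  (G_k)_{ij} = rho(|i - j|), (r_k)_i = rho(i), i,j = 1..k.
Equivalently, Durbin-Levinson gives phi_{kk} iteratively:
  phi_{11} = rho(1)
  phi_{kk} = [rho(k) - sum_{j=1..k-1} phi_{k-1,j} rho(k-j)]
            / [1 - sum_{j=1..k-1} phi_{k-1,j} rho(j)],
  phi_{k,j} = phi_{k-1,j} - phi_{kk} phi_{k-1,k-j},  j = 1..k-1.
Step k = 1:
  phi_11 = rho(1) = 0.4934.
Step k = 2:
  phi_22 = [rho(2) - phi_11 rho(1)] / [1 - phi_11 rho(1)] = [0.577 - (0.4934)(0.4934)] / [1 - (0.4934)(0.4934)]
         = 0.33355644 / 0.75655644 = 0.440888.
  Update: phi_21 = phi_11 - phi_22 phi_11 = 0.4934 - (0.440888)(0.4934) = 0.275866.
Step k = 3:
  phi_33 = [rho(3) - phi_21 rho(2) - phi_22 rho(1)] / [1 - phi_21 rho(1) - phi_22 rho(2)]
    numerator   = 0.6656 - (0.275866)(0.577) - (0.440888)(0.4934) = 0.28889132
    denominator = 1 - (0.275866)(0.4934) - (0.440888)(0.577) = 0.6094955
  phi_33 = 0.28889132 / 0.6094955 = 0.474.
Therefore phi_{33} = 0.4740.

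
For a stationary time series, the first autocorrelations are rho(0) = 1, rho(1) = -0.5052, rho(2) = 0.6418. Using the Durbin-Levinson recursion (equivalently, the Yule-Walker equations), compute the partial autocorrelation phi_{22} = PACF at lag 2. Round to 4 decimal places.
\phi_{22} = 0.5190

The PACF at lag k is phi_{kk}, the last component of the solution
to the Yule-Walker system G_k phi = r_k where
  (G_k)_{ij} = rho(|i - j|), (r_k)_i = rho(i), i,j = 1..k.
Equivalently, Durbin-Levinson gives phi_{kk} iteratively:
  phi_{11} = rho(1)
  phi_{kk} = [rho(k) - sum_{j=1..k-1} phi_{k-1,j} rho(k-j)]
            / [1 - sum_{j=1..k-1} phi_{k-1,j} rho(j)],
  phi_{k,j} = phi_{k-1,j} - phi_{kk} phi_{k-1,k-j},  j = 1..k-1.
Step k = 1:
  phi_11 = rho(1) = -0.5052.
Step k = 2:
  phi_22 = [rho(2) - phi_11 rho(1)] / [1 - phi_11 rho(1)] = [0.6418 - (-0.5052)(-0.5052)] / [1 - (-0.5052)(-0.5052)]
         = 0.38657296 / 0.74477296 = 0.519.
Therefore phi_{22} = 0.5190.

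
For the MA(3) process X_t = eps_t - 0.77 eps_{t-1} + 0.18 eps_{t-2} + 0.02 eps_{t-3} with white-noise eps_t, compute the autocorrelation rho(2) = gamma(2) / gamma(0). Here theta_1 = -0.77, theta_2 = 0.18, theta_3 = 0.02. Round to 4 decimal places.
\rho(2) = 0.1012

For an MA(q) process with theta_0 = 1, the autocovariance is
  gamma(k) = sigma^2 * sum_{i=0..q-k} theta_i * theta_{i+k},
and rho(k) = gamma(k) / gamma(0). Sigma^2 cancels.
  numerator   = (1)*(0.18) + (-0.77)*(0.02) = 0.1646.
  denominator = (1)^2 + (-0.77)^2 + (0.18)^2 + (0.02)^2 = 1.6257.
  rho(2) = 0.1646 / 1.6257 = 0.1012.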